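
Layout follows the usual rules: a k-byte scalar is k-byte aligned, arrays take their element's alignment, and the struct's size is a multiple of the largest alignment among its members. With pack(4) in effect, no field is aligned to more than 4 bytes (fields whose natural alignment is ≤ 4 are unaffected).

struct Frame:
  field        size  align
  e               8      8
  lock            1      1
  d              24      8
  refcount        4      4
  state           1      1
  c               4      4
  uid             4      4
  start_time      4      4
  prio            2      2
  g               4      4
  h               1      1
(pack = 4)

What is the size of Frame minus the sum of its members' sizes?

11

0..8  e  (8B, 4-aligned)
8..9  lock  (1B, 1-aligned)
9..12  -- padding (3B)
12..36  d  (24B, 4-aligned)
36..40  refcount  (4B, 4-aligned)
40..41  state  (1B, 1-aligned)
41..44  -- padding (3B)
44..48  c  (4B, 4-aligned)
48..52  uid  (4B, 4-aligned)
52..56  start_time  (4B, 4-aligned)
56..58  prio  (2B, 2-aligned)
58..60  -- padding (2B)
60..64  g  (4B, 4-aligned)
64..65  h  (1B, 1-aligned)
65..68  -- tail padding (3B)
sizeof = 68, alignof = 4
data bytes 57, size 68 → padding 11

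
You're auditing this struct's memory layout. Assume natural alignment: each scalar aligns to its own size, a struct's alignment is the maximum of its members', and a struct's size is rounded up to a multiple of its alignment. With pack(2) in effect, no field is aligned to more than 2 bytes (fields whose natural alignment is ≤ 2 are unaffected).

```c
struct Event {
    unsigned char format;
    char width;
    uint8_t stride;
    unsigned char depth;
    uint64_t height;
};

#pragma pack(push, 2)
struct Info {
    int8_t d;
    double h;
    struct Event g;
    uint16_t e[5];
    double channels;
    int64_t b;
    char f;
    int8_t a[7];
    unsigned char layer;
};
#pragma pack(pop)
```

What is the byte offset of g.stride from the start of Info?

Event: format at 0 (size 1, align 1) → ends 1; width at 1 (size 1, align 1) → ends 2; stride at 2 (size 1, align 1) → ends 3; depth at 3 (size 1, align 1) → ends 4; pad 4 to align 8 for height; height at 8 (size 8, align 8) → ends 16; total 16 bytes, alignment 8
d at 0 (size 1, align 1) → ends 1
pad 1 to align 2 for h
h at 2 (size 8, align 2) → ends 10
g at 10 (size 16, align 2) → ends 26
within Event: stride at 2
10 + 2 = 12

12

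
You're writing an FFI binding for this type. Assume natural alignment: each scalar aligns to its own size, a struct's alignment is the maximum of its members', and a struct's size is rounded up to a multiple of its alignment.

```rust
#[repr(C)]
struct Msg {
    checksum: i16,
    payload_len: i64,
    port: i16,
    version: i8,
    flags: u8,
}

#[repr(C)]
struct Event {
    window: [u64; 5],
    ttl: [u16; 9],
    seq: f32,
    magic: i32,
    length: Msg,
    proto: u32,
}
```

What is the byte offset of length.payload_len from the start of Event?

Msg: checksum at 0 (size 2, align 2) → ends 2; pad 6 to align 8 for payload_len; payload_len at 8 (size 8, align 8) → ends 16; port at 16 (size 2, align 2) → ends 18; version at 18 (size 1, align 1) → ends 19; flags at 19 (size 1, align 1) → ends 20; tail pad 4 to reach multiple of 8; total 24 bytes, alignment 8
window at 0 (size 40, align 8) → ends 40
ttl at 40 (size 18, align 2) → ends 58
pad 2 to align 4 for seq
seq at 60 (size 4, align 4) → ends 64
magic at 64 (size 4, align 4) → ends 68
pad 4 to align 8 for length
length at 72 (size 24, align 8) → ends 96
within Msg: payload_len at 8
72 + 8 = 80

80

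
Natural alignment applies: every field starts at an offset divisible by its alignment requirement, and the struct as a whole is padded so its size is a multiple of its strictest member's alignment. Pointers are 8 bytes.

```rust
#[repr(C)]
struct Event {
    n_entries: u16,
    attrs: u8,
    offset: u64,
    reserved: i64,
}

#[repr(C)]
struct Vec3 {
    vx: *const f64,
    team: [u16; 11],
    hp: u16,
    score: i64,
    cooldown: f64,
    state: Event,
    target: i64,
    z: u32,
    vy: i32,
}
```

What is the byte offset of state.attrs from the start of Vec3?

50

Event: n_entries at 0 (size 2, align 2) → ends 2; attrs at 2 (size 1, align 1) → ends 3; pad 5 to align 8 for offset; offset at 8 (size 8, align 8) → ends 16; reserved at 16 (size 8, align 8) → ends 24; total 24 bytes, alignment 8
vx at 0 (size 8, align 8) → ends 8
team at 8 (size 22, align 2) → ends 30
hp at 30 (size 2, align 2) → ends 32
score at 32 (size 8, align 8) → ends 40
cooldown at 40 (size 8, align 8) → ends 48
state at 48 (size 24, align 8) → ends 72
within Event: attrs at 2
48 + 2 = 50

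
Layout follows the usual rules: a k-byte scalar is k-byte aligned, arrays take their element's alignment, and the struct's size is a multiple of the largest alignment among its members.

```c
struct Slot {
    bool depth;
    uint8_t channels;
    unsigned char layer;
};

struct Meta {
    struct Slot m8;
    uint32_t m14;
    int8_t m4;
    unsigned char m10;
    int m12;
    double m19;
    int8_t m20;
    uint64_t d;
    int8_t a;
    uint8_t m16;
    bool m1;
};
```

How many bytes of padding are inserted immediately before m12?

2

Slot: 0..1  depth  (1B, 1-aligned); 1..2  channels  (1B, 1-aligned); 2..3  layer  (1B, 1-aligned); sizeof = 3, alignof = 1
0..3  m8  (3B, 1-aligned)
3..4  -- padding (1B)
4..8  m14  (4B, 4-aligned)
8..9  m4  (1B, 1-aligned)
9..10  m10  (1B, 1-aligned)
10..12  -- padding (2B)
12..16  m12  (4B, 4-aligned)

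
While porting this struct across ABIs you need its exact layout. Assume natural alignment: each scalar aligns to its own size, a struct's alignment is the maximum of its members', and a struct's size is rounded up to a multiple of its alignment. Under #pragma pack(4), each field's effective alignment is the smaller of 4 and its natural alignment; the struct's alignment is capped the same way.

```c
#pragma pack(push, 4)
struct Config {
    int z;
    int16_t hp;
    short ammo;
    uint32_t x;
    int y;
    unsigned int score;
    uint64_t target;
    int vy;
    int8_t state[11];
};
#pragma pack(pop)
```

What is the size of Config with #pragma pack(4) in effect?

z at 0 (size 4, align 4) → ends 4
hp at 4 (size 2, align 2) → ends 6
ammo at 6 (size 2, align 2) → ends 8
x at 8 (size 4, align 4) → ends 12
y at 12 (size 4, align 4) → ends 16
score at 16 (size 4, align 4) → ends 20
target at 20 (size 8, align 4) → ends 28
vy at 28 (size 4, align 4) → ends 32
state at 32 (size 11, align 1) → ends 43
tail pad 1 to reach multiple of 4
total 44 bytes, alignment 4

44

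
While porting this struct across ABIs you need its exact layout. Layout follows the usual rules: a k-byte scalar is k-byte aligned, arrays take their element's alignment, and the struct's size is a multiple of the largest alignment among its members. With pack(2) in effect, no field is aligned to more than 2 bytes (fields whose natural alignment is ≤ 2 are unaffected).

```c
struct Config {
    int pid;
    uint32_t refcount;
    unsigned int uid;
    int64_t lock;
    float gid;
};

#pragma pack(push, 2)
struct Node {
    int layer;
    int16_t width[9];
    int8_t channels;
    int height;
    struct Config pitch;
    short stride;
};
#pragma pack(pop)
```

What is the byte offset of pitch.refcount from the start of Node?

Config: @0: pid [4B, align 4] → 4; @4: refcount [4B, align 4] → 8; @8: uid [4B, align 4] → 12; +4 pad (align 8); @16: lock [8B, align 8] → 24; @24: gid [4B, align 4] → 28; +4 tail pad (align 8); size 32, align 8
@0: layer [4B, align 2] → 4
@4: width [18B, align 2] → 22
@22: channels [1B, align 1] → 23
+1 pad (align 2)
@24: height [4B, align 2] → 28
@28: pitch [32B, align 2] → 60
within Config: refcount at 4
28 + 4 = 32

32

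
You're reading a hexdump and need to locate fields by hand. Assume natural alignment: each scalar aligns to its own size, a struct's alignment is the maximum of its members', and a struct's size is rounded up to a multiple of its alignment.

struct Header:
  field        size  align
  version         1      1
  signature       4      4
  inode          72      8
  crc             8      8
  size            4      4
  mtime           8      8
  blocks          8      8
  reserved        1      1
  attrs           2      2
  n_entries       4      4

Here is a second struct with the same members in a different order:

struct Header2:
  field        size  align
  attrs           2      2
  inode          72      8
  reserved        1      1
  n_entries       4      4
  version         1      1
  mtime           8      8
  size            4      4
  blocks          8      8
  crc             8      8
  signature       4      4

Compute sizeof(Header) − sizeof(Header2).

0..1  version  (1B, 1-aligned)
1..4  -- padding (3B)
4..8  signature  (4B, 4-aligned)
8..80  inode  (72B, 8-aligned)
80..88  crc  (8B, 8-aligned)
88..92  size  (4B, 4-aligned)
92..96  -- padding (4B)
96..104  mtime  (8B, 8-aligned)
104..112  blocks  (8B, 8-aligned)
112..113  reserved  (1B, 1-aligned)
113..114  -- padding (1B)
114..116  attrs  (2B, 2-aligned)
116..120  n_entries  (4B, 4-aligned)
sizeof = 120, alignof = 8
— Header2 —
0..2  attrs  (2B, 2-aligned)
2..8  -- padding (6B)
8..80  inode  (72B, 8-aligned)
80..81  reserved  (1B, 1-aligned)
81..84  -- padding (3B)
84..88  n_entries  (4B, 4-aligned)
88..89  version  (1B, 1-aligned)
89..96  -- padding (7B)
96..104  mtime  (8B, 8-aligned)
104..108  size  (4B, 4-aligned)
108..112  -- padding (4B)
112..120  blocks  (8B, 8-aligned)
120..128  crc  (8B, 8-aligned)
128..132  signature  (4B, 4-aligned)
132..136  -- tail padding (4B)
sizeof = 136, alignof = 8
120 − 136 = -16

-16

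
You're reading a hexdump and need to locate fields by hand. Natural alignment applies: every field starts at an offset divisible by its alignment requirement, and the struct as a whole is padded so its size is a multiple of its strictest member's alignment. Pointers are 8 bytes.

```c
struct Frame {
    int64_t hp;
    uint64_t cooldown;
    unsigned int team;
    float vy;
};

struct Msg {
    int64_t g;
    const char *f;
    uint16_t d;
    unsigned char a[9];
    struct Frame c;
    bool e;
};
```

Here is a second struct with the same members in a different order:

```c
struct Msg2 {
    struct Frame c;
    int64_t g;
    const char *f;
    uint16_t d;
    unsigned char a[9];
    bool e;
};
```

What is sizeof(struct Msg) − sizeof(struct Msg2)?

8

Frame: 0..8  hp  (8B, 8-aligned); 8..16  cooldown  (8B, 8-aligned); 16..20  team  (4B, 4-aligned); 20..24  vy  (4B, 4-aligned); sizeof = 24, alignof = 8
0..8  g  (8B, 8-aligned)
8..16  f  (8B, 8-aligned)
16..18  d  (2B, 2-aligned)
18..27  a  (9B, 1-aligned)
27..32  -- padding (5B)
32..56  c  (24B, 8-aligned)
56..57  e  (1B, 1-aligned)
57..64  -- tail padding (7B)
sizeof = 64, alignof = 8
— Msg2 —
0..24  c  (24B, 8-aligned)
24..32  g  (8B, 8-aligned)
32..40  f  (8B, 8-aligned)
40..42  d  (2B, 2-aligned)
42..51  a  (9B, 1-aligned)
51..52  e  (1B, 1-aligned)
52..56  -- tail padding (4B)
sizeof = 56, alignof = 8
64 − 56 = 8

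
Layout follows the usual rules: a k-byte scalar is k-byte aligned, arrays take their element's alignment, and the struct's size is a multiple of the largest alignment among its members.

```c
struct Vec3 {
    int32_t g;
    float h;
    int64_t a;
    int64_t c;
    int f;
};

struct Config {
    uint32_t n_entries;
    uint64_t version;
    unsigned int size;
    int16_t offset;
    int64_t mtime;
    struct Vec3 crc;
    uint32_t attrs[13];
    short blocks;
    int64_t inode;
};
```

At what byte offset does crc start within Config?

Vec3: 0..4  g  (4B, 4-aligned); 4..8  h  (4B, 4-aligned); 8..16  a  (8B, 8-aligned); 16..24  c  (8B, 8-aligned); 24..28  f  (4B, 4-aligned); 28..32  -- tail padding (4B); sizeof = 32, alignof = 8
0..4  n_entries  (4B, 4-aligned)
4..8  -- padding (4B)
8..16  version  (8B, 8-aligned)
16..20  size  (4B, 4-aligned)
20..22  offset  (2B, 2-aligned)
22..24  -- padding (2B)
24..32  mtime  (8B, 8-aligned)
32..64  crc  (32B, 8-aligned)

32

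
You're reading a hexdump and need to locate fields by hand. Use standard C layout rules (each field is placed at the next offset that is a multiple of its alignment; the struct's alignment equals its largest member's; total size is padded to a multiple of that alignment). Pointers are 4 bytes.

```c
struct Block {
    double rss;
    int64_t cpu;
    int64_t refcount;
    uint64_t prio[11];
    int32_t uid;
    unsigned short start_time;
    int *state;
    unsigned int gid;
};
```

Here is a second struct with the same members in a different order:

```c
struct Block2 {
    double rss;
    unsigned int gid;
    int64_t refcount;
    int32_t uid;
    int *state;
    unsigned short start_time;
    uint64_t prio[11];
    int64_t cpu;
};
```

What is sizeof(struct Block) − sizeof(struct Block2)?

-8

rss at 0 (size 8, align 8) → ends 8
cpu at 8 (size 8, align 8) → ends 16
refcount at 16 (size 8, align 8) → ends 24
prio at 24 (size 88, align 8) → ends 112
uid at 112 (size 4, align 4) → ends 116
start_time at 116 (size 2, align 2) → ends 118
pad 2 to align 4 for state
state at 120 (size 4, align 4) → ends 124
gid at 124 (size 4, align 4) → ends 128
total 128 bytes, alignment 8
— Block2 —
rss at 0 (size 8, align 8) → ends 8
gid at 8 (size 4, align 4) → ends 12
pad 4 to align 8 for refcount
refcount at 16 (size 8, align 8) → ends 24
uid at 24 (size 4, align 4) → ends 28
state at 28 (size 4, align 4) → ends 32
start_time at 32 (size 2, align 2) → ends 34
pad 6 to align 8 for prio
prio at 40 (size 88, align 8) → ends 128
cpu at 128 (size 8, align 8) → ends 136
total 136 bytes, alignment 8
128 − 136 = -8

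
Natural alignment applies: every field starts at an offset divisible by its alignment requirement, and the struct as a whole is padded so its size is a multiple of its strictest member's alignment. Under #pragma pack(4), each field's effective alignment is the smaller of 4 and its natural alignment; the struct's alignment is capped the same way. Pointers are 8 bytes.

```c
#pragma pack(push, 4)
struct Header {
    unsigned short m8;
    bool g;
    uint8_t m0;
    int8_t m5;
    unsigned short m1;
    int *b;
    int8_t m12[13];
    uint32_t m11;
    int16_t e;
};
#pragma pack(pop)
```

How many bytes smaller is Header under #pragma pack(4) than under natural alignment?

natural layout:
  m8 at 0 (size 2, align 2) → ends 2
  g at 2 (size 1, align 1) → ends 3
  m0 at 3 (size 1, align 1) → ends 4
  m5 at 4 (size 1, align 1) → ends 5
  pad 1 to align 2 for m1
  m1 at 6 (size 2, align 2) → ends 8
  b at 8 (size 8, align 8) → ends 16
  m12 at 16 (size 13, align 1) → ends 29
  pad 3 to align 4 for m11
  m11 at 32 (size 4, align 4) → ends 36
  e at 36 (size 2, align 2) → ends 38
  tail pad 2 to reach multiple of 8
  total 40 bytes, alignment 8
packed(4) layout:
  m8 at 0 (size 2, align 2) → ends 2
  g at 2 (size 1, align 1) → ends 3
  m0 at 3 (size 1, align 1) → ends 4
  m5 at 4 (size 1, align 1) → ends 5
  pad 1 to align 2 for m1
  m1 at 6 (size 2, align 2) → ends 8
  b at 8 (size 8, align 4) → ends 16
  m12 at 16 (size 13, align 1) → ends 29
  pad 3 to align 4 for m11
  m11 at 32 (size 4, align 4) → ends 36
  e at 36 (size 2, align 2) → ends 38
  tail pad 2 to reach multiple of 4
  total 40 bytes, alignment 4
40 − 40 = 0

0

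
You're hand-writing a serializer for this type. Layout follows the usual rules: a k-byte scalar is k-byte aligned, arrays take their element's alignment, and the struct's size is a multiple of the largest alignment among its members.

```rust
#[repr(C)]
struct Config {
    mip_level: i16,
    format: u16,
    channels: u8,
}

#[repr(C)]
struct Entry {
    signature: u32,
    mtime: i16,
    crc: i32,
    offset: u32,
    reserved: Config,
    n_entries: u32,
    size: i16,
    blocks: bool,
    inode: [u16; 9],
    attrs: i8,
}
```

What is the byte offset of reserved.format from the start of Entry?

18

Config: 0..2  mip_level  (2B, 2-aligned); 2..4  format  (2B, 2-aligned); 4..5  channels  (1B, 1-aligned); 5..6  -- tail padding (1B); sizeof = 6, alignof = 2
0..4  signature  (4B, 4-aligned)
4..6  mtime  (2B, 2-aligned)
6..8  -- padding (2B)
8..12  crc  (4B, 4-aligned)
12..16  offset  (4B, 4-aligned)
16..22  reserved  (6B, 2-aligned)
within Config: format at 2
16 + 2 = 18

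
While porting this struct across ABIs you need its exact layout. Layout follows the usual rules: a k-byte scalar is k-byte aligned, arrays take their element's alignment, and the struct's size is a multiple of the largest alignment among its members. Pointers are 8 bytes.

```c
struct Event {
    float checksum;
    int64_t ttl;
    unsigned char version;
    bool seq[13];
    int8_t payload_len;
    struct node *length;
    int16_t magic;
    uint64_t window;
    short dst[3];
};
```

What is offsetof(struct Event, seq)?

17

0..4  checksum  (4B, 4-aligned)
4..8  -- padding (4B)
8..16  ttl  (8B, 8-aligned)
16..17  version  (1B, 1-aligned)
17..30  seq  (13B, 1-aligned)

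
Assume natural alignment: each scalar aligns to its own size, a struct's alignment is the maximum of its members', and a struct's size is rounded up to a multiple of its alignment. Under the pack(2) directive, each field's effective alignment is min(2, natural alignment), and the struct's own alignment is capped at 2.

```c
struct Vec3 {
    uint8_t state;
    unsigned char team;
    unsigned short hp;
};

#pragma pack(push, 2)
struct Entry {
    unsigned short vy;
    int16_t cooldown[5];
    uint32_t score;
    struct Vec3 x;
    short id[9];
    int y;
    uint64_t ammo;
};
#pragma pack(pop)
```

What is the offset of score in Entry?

Vec3: @0: state [1B, align 1] → 1; @1: team [1B, align 1] → 2; @2: hp [2B, align 2] → 4; size 4, align 2
@0: vy [2B, align 2] → 2
@2: cooldown [10B, align 2] → 12
@12: score [4B, align 2] → 16

12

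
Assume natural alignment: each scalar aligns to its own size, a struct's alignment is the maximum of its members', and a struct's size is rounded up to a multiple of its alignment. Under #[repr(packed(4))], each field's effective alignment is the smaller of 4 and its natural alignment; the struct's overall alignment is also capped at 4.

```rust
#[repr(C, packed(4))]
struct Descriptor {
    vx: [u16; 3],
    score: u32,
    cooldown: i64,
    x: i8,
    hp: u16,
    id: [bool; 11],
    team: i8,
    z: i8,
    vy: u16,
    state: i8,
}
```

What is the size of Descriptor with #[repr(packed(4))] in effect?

44

0..6  vx  (6B, 2-aligned)
6..8  -- padding (2B)
8..12  score  (4B, 4-aligned)
12..20  cooldown  (8B, 4-aligned)
20..21  x  (1B, 1-aligned)
21..22  -- padding (1B)
22..24  hp  (2B, 2-aligned)
24..35  id  (11B, 1-aligned)
35..36  team  (1B, 1-aligned)
36..37  z  (1B, 1-aligned)
37..38  -- padding (1B)
38..40  vy  (2B, 2-aligned)
40..41  state  (1B, 1-aligned)
41..44  -- tail padding (3B)
sizeof = 44, alignof = 4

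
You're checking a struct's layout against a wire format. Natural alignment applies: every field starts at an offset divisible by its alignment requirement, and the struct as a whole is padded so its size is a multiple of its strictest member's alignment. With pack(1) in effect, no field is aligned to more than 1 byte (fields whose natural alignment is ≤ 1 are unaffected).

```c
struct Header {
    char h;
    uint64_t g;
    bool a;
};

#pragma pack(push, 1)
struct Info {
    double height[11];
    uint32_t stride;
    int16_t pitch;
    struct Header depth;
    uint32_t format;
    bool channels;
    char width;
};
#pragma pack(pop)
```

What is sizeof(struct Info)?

124 bytes

Header: 0..1  h  (1B, 1-aligned); 1..8  -- padding (7B); 8..16  g  (8B, 8-aligned); 16..17  a  (1B, 1-aligned); 17..24  -- tail padding (7B); sizeof = 24, alignof = 8
0..88  height  (88B, 1-aligned)
88..92  stride  (4B, 1-aligned)
92..94  pitch  (2B, 1-aligned)
94..118  depth  (24B, 1-aligned)
118..122  format  (4B, 1-aligned)
122..123  channels  (1B, 1-aligned)
123..124  width  (1B, 1-aligned)
sizeof = 124, alignof = 1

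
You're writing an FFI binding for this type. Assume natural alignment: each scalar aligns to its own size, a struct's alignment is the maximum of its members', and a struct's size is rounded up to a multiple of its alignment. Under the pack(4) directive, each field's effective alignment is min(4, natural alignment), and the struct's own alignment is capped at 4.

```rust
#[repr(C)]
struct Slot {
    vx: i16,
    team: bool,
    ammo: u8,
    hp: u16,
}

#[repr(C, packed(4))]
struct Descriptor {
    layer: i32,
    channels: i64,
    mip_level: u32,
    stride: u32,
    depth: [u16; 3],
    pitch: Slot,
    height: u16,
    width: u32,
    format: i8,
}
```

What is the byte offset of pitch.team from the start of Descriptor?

28

Slot: vx at 0 (size 2, align 2) → ends 2; team at 2 (size 1, align 1) → ends 3; ammo at 3 (size 1, align 1) → ends 4; hp at 4 (size 2, align 2) → ends 6; total 6 bytes, alignment 2
layer at 0 (size 4, align 4) → ends 4
channels at 4 (size 8, align 4) → ends 12
mip_level at 12 (size 4, align 4) → ends 16
stride at 16 (size 4, align 4) → ends 20
depth at 20 (size 6, align 2) → ends 26
pitch at 26 (size 6, align 2) → ends 32
within Slot: team at 2
26 + 2 = 28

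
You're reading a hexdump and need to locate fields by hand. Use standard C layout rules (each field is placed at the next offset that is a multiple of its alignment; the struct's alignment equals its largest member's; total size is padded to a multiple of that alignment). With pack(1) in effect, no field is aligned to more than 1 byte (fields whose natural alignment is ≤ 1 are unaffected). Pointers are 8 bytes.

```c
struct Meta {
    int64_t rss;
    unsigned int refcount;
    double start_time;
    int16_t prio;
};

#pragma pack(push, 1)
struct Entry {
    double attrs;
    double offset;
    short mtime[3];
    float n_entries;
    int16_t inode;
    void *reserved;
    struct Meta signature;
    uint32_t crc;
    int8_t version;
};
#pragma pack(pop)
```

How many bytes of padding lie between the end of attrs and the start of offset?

Meta: rss at 0 (size 8, align 8) → ends 8; refcount at 8 (size 4, align 4) → ends 12; pad 4 to align 8 for start_time; start_time at 16 (size 8, align 8) → ends 24; prio at 24 (size 2, align 2) → ends 26; tail pad 6 to reach multiple of 8; total 32 bytes, alignment 8
attrs at 0 (size 8, align 1) → ends 8
offset at 8 (size 8, align 1) → ends 16

0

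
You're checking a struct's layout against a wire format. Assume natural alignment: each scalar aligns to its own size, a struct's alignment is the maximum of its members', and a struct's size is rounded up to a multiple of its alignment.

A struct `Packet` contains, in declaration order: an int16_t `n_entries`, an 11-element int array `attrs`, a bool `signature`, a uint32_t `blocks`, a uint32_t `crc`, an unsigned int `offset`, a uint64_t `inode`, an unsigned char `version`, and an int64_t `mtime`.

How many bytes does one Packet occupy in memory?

n_entries at 0 (size 2, align 2) → ends 2
pad 2 to align 4 for attrs
attrs at 4 (size 44, align 4) → ends 48
signature at 48 (size 1, align 1) → ends 49
pad 3 to align 4 for blocks
blocks at 52 (size 4, align 4) → ends 56
crc at 56 (size 4, align 4) → ends 60
offset at 60 (size 4, align 4) → ends 64
inode at 64 (size 8, align 8) → ends 72
version at 72 (size 1, align 1) → ends 73
pad 7 to align 8 for mtime
mtime at 80 (size 8, align 8) → ends 88
total 88 bytes, alignment 8

88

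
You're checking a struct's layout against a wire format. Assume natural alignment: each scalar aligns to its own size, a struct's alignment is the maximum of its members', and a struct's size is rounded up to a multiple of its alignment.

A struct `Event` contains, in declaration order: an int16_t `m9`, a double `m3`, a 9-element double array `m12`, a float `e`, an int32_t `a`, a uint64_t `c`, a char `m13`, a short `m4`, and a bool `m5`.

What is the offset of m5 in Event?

108

@0: m9 [2B, align 2] → 2
+6 pad (align 8)
@8: m3 [8B, align 8] → 16
@16: m12 [72B, align 8] → 88
@88: e [4B, align 4] → 92
@92: a [4B, align 4] → 96
@96: c [8B, align 8] → 104
@104: m13 [1B, align 1] → 105
+1 pad (align 2)
@106: m4 [2B, align 2] → 108
@108: m5 [1B, align 1] → 109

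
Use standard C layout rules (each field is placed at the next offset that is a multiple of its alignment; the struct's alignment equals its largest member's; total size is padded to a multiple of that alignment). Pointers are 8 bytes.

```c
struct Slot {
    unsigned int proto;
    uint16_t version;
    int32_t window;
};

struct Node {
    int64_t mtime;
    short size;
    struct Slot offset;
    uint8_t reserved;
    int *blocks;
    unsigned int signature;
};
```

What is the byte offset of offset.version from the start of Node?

16

Slot: 0..4  proto  (4B, 4-aligned); 4..6  version  (2B, 2-aligned); 6..8  -- padding (2B); 8..12  window  (4B, 4-aligned); sizeof = 12, alignof = 4
0..8  mtime  (8B, 8-aligned)
8..10  size  (2B, 2-aligned)
10..12  -- padding (2B)
12..24  offset  (12B, 4-aligned)
within Slot: version at 4
12 + 4 = 16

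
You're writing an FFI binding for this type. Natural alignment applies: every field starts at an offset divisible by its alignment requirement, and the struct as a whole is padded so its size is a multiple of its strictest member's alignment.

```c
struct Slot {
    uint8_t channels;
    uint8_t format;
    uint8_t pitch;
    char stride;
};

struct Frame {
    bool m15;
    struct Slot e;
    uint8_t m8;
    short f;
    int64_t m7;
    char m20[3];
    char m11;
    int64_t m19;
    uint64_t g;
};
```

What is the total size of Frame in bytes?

Slot: @0: channels [1B, align 1] → 1; @1: format [1B, align 1] → 2; @2: pitch [1B, align 1] → 3; @3: stride [1B, align 1] → 4; size 4, align 1
@0: m15 [1B, align 1] → 1
@1: e [4B, align 1] → 5
@5: m8 [1B, align 1] → 6
@6: f [2B, align 2] → 8
@8: m7 [8B, align 8] → 16
@16: m20 [3B, align 1] → 19
@19: m11 [1B, align 1] → 20
+4 pad (align 8)
@24: m19 [8B, align 8] → 32
@32: g [8B, align 8] → 40
size 40, align 8

40 bytes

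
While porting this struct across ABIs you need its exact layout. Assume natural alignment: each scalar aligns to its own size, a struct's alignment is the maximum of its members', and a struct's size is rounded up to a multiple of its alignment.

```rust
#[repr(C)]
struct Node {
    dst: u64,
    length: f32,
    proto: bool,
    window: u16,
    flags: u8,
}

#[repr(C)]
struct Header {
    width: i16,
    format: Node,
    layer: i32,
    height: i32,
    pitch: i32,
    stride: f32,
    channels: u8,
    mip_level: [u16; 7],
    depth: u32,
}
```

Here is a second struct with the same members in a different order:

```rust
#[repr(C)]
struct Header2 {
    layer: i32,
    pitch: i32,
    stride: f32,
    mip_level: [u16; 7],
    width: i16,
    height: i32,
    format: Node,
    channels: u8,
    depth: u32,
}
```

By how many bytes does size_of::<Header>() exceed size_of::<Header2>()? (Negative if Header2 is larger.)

Node: 0..8  dst  (8B, 8-aligned); 8..12  length  (4B, 4-aligned); 12..13  proto  (1B, 1-aligned); 13..14  -- padding (1B); 14..16  window  (2B, 2-aligned); 16..17  flags  (1B, 1-aligned); 17..24  -- tail padding (7B); sizeof = 24, alignof = 8
0..2  width  (2B, 2-aligned)
2..8  -- padding (6B)
8..32  format  (24B, 8-aligned)
32..36  layer  (4B, 4-aligned)
36..40  height  (4B, 4-aligned)
40..44  pitch  (4B, 4-aligned)
44..48  stride  (4B, 4-aligned)
48..49  channels  (1B, 1-aligned)
49..50  -- padding (1B)
50..64  mip_level  (14B, 2-aligned)
64..68  depth  (4B, 4-aligned)
68..72  -- tail padding (4B)
sizeof = 72, alignof = 8
— Header2 —
0..4  layer  (4B, 4-aligned)
4..8  pitch  (4B, 4-aligned)
8..12  stride  (4B, 4-aligned)
12..26  mip_level  (14B, 2-aligned)
26..28  width  (2B, 2-aligned)
28..32  height  (4B, 4-aligned)
32..56  format  (24B, 8-aligned)
56..57  channels  (1B, 1-aligned)
57..60  -- padding (3B)
60..64  depth  (4B, 4-aligned)
sizeof = 64, alignof = 8
72 − 64 = 8

8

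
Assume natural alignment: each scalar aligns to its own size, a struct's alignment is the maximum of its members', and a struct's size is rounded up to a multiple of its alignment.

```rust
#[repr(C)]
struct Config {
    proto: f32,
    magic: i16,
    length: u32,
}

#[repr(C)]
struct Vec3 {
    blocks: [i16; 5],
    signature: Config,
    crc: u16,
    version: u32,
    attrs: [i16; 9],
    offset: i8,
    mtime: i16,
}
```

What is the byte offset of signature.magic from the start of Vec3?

Config: 0..4  proto  (4B, 4-aligned); 4..6  magic  (2B, 2-aligned); 6..8  -- padding (2B); 8..12  length  (4B, 4-aligned); sizeof = 12, alignof = 4
0..10  blocks  (10B, 2-aligned)
10..12  -- padding (2B)
12..24  signature  (12B, 4-aligned)
within Config: magic at 4
12 + 4 = 16

16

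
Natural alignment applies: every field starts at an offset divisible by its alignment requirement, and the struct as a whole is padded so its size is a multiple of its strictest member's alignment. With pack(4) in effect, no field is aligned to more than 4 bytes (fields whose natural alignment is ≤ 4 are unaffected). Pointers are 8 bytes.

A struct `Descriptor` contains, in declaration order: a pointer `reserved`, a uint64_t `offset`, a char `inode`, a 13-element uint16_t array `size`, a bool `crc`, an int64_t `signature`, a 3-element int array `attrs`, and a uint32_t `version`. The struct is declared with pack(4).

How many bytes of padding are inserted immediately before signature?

3

0..8  reserved  (8B, 4-aligned)
8..16  offset  (8B, 4-aligned)
16..17  inode  (1B, 1-aligned)
17..18  -- padding (1B)
18..44  size  (26B, 2-aligned)
44..45  crc  (1B, 1-aligned)
45..48  -- padding (3B)
48..56  signature  (8B, 4-aligned)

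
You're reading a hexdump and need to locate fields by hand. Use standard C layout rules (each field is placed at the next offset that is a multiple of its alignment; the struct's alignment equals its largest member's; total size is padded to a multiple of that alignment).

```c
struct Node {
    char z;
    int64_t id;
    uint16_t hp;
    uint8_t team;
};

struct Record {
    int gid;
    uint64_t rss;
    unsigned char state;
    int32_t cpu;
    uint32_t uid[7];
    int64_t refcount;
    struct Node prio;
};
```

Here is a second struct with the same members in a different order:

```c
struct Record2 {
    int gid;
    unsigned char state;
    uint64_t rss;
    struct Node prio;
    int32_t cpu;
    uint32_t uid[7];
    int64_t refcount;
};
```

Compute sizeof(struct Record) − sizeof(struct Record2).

8

Node: 0..1  z  (1B, 1-aligned); 1..8  -- padding (7B); 8..16  id  (8B, 8-aligned); 16..18  hp  (2B, 2-aligned); 18..19  team  (1B, 1-aligned); 19..24  -- tail padding (5B); sizeof = 24, alignof = 8
0..4  gid  (4B, 4-aligned)
4..8  -- padding (4B)
8..16  rss  (8B, 8-aligned)
16..17  state  (1B, 1-aligned)
17..20  -- padding (3B)
20..24  cpu  (4B, 4-aligned)
24..52  uid  (28B, 4-aligned)
52..56  -- padding (4B)
56..64  refcount  (8B, 8-aligned)
64..88  prio  (24B, 8-aligned)
sizeof = 88, alignof = 8
— Record2 —
0..4  gid  (4B, 4-aligned)
4..5  state  (1B, 1-aligned)
5..8  -- padding (3B)
8..16  rss  (8B, 8-aligned)
16..40  prio  (24B, 8-aligned)
40..44  cpu  (4B, 4-aligned)
44..72  uid  (28B, 4-aligned)
72..80  refcount  (8B, 8-aligned)
sizeof = 80, alignof = 8
88 − 80 = 8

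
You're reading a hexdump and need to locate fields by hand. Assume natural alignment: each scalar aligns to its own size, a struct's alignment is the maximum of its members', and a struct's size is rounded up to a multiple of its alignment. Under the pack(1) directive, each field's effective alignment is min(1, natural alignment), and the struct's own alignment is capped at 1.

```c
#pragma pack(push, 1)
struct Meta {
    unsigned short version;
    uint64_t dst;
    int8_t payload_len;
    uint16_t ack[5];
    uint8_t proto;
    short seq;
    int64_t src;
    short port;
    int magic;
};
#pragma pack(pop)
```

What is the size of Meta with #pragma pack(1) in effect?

38

@0: version [2B, align 1] → 2
@2: dst [8B, align 1] → 10
@10: payload_len [1B, align 1] → 11
@11: ack [10B, align 1] → 21
@21: proto [1B, align 1] → 22
@22: seq [2B, align 1] → 24
@24: src [8B, align 1] → 32
@32: port [2B, align 1] → 34
@34: magic [4B, align 1] → 38
size 38, align 1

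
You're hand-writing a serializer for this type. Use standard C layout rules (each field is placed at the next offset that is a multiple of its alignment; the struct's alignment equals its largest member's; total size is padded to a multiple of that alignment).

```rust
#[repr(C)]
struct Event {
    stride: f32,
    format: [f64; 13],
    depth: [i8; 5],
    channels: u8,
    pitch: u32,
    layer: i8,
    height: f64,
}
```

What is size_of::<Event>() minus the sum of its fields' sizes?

@0: stride [4B, align 4] → 4
+4 pad (align 8)
@8: format [104B, align 8] → 112
@112: depth [5B, align 1] → 117
@117: channels [1B, align 1] → 118
+2 pad (align 4)
@120: pitch [4B, align 4] → 124
@124: layer [1B, align 1] → 125
+3 pad (align 8)
@128: height [8B, align 8] → 136
size 136, align 8
data bytes 127, size 136 → padding 9

9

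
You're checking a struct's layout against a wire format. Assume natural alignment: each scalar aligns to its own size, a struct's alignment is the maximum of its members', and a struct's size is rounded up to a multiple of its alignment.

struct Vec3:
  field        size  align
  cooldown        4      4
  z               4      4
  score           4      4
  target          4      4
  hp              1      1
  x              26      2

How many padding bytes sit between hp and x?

@0: cooldown [4B, align 4] → 4
@4: z [4B, align 4] → 8
@8: score [4B, align 4] → 12
@12: target [4B, align 4] → 16
@16: hp [1B, align 1] → 17
+1 pad (align 2)
@18: x [26B, align 2] → 44

1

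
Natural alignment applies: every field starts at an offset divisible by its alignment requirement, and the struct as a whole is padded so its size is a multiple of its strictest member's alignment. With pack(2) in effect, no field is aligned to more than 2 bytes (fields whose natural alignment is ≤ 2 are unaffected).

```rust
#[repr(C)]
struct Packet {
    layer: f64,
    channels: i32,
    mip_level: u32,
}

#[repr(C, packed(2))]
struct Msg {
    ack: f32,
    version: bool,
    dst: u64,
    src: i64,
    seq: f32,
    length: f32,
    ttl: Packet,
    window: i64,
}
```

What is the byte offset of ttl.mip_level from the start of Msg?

42

Packet: 0..8  layer  (8B, 8-aligned); 8..12  channels  (4B, 4-aligned); 12..16  mip_level  (4B, 4-aligned); sizeof = 16, alignof = 8
0..4  ack  (4B, 2-aligned)
4..5  version  (1B, 1-aligned)
5..6  -- padding (1B)
6..14  dst  (8B, 2-aligned)
14..22  src  (8B, 2-aligned)
22..26  seq  (4B, 2-aligned)
26..30  length  (4B, 2-aligned)
30..46  ttl  (16B, 2-aligned)
within Packet: mip_level at 12
30 + 12 = 42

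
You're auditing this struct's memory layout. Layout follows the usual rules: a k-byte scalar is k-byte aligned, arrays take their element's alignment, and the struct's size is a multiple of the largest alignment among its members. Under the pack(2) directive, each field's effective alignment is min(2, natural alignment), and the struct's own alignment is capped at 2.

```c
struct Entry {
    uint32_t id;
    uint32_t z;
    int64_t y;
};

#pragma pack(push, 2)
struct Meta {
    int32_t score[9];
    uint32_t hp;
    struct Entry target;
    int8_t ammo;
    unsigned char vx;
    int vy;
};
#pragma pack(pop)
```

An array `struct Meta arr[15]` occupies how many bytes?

Entry: @0: id [4B, align 4] → 4; @4: z [4B, align 4] → 8; @8: y [8B, align 8] → 16; size 16, align 8
@0: score [36B, align 2] → 36
@36: hp [4B, align 2] → 40
@40: target [16B, align 2] → 56
@56: ammo [1B, align 1] → 57
@57: vx [1B, align 1] → 58
@58: vy [4B, align 2] → 62
size 62, align 2
array of 15: 15 × 62 = 930

930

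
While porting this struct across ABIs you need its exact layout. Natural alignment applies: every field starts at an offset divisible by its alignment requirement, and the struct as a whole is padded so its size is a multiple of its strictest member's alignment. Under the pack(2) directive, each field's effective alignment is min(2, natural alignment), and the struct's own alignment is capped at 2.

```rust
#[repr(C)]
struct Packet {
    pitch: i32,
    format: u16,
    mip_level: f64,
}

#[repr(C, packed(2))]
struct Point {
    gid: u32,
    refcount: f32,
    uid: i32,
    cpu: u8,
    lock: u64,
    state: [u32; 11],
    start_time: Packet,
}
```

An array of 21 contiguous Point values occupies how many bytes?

1722

Packet: 0..4  pitch  (4B, 4-aligned); 4..6  format  (2B, 2-aligned); 6..8  -- padding (2B); 8..16  mip_level  (8B, 8-aligned); sizeof = 16, alignof = 8
0..4  gid  (4B, 2-aligned)
4..8  refcount  (4B, 2-aligned)
8..12  uid  (4B, 2-aligned)
12..13  cpu  (1B, 1-aligned)
13..14  -- padding (1B)
14..22  lock  (8B, 2-aligned)
22..66  state  (44B, 2-aligned)
66..82  start_time  (16B, 2-aligned)
sizeof = 82, alignof = 2
array of 21: 21 × 82 = 1722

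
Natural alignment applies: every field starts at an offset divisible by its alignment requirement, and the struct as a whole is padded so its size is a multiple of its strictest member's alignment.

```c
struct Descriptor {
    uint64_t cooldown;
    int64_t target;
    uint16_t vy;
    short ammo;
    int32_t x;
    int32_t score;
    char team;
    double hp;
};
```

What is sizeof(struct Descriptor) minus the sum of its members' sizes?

@0: cooldown [8B, align 8] → 8
@8: target [8B, align 8] → 16
@16: vy [2B, align 2] → 18
@18: ammo [2B, align 2] → 20
@20: x [4B, align 4] → 24
@24: score [4B, align 4] → 28
@28: team [1B, align 1] → 29
+3 pad (align 8)
@32: hp [8B, align 8] → 40
size 40, align 8
data bytes 37, size 40 → padding 3

3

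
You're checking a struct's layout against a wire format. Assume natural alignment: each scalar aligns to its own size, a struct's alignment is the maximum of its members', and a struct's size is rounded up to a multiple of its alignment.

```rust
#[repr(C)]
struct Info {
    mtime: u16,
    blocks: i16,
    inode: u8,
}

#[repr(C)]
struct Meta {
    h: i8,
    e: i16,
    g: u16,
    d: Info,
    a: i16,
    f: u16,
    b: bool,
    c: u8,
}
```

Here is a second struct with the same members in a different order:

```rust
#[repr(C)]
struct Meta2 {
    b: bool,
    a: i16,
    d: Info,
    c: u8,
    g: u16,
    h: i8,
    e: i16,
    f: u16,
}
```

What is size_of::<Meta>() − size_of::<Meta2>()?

Info: @0: mtime [2B, align 2] → 2; @2: blocks [2B, align 2] → 4; @4: inode [1B, align 1] → 5; +1 tail pad (align 2); size 6, align 2
@0: h [1B, align 1] → 1
+1 pad (align 2)
@2: e [2B, align 2] → 4
@4: g [2B, align 2] → 6
@6: d [6B, align 2] → 12
@12: a [2B, align 2] → 14
@14: f [2B, align 2] → 16
@16: b [1B, align 1] → 17
@17: c [1B, align 1] → 18
size 18, align 2
— Meta2 —
@0: b [1B, align 1] → 1
+1 pad (align 2)
@2: a [2B, align 2] → 4
@4: d [6B, align 2] → 10
@10: c [1B, align 1] → 11
+1 pad (align 2)
@12: g [2B, align 2] → 14
@14: h [1B, align 1] → 15
+1 pad (align 2)
@16: e [2B, align 2] → 18
@18: f [2B, align 2] → 20
size 20, align 2
18 − 20 = -2

-2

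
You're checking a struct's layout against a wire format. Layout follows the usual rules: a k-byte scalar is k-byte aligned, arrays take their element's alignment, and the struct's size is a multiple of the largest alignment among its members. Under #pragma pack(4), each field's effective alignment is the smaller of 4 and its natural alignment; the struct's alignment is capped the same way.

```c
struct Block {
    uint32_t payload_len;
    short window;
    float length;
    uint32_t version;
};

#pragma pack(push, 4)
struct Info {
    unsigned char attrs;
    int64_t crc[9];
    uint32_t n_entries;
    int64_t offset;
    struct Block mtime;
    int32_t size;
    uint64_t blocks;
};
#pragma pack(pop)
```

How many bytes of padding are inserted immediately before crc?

Block: @0: payload_len [4B, align 4] → 4; @4: window [2B, align 2] → 6; +2 pad (align 4); @8: length [4B, align 4] → 12; @12: version [4B, align 4] → 16; size 16, align 4
@0: attrs [1B, align 1] → 1
+3 pad (align 4)
@4: crc [72B, align 4] → 76

3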